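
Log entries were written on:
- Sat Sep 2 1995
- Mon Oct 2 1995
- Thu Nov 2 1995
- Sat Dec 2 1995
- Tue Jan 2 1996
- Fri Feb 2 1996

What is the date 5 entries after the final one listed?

Tue Jul 2 1996

Gaps: 30, 31, 30, 31, 31 days — not constant. Every event is on the 2nd of the month.
Pattern: the 2nd of each month.
Next: March 1996 → Sat Mar 2 1996.
Next: April 1996 → Tue Apr 2 1996.
Next: May 1996 → Thu May 2 1996.
Next: June 1996 → Sun Jun 2 1996.
Next: July 1996 → Tue Jul 2 1996.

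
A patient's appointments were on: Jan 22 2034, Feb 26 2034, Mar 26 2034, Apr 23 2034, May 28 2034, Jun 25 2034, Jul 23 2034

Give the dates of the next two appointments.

Aug 27 2034, Sep 24 2034

All dates are Sundays, 35, 28, 28, 35, 28, 28 days apart.
Specifically, the 4th Sunday of each month.
August 2034 — 4th Sunday is Aug 27 2034.
September 2034 — 4th Sunday is Sep 24 2034.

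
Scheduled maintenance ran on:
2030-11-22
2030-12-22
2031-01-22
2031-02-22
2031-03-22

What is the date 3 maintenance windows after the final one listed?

2031-06-22

Each date is the 22nd; the gaps (30, 31, 31, 28) track the month lengths.
The rule is the 22nd of each month.
Next: April 2031 → 2031-04-22.
May 2031: 2031-05-22.
Next: June 2031 → 2031-06-22.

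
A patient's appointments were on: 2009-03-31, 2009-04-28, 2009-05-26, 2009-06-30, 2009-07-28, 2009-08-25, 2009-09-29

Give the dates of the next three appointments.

Every date is a Tuesday; gaps 28, 28, 35, 28, 28, 35 days.
Each is the last Tuesday of its month (at least one falls on the 29th or later, ruling out '4th Tuesday').
Last Tuesday of October 2009: 2009-10-27.
Last Tuesday of November 2009: 2009-11-24.
December 2009 ends with Tuesday 2009-12-29.

2009-10-27, 2009-11-24, 2009-12-29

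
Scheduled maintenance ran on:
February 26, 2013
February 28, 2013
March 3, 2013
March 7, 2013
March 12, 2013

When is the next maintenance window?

Intervals are 2, 3, 4, 5 days — an arithmetic progression with common difference 1.
Next gap: 6 days. March 12, 2013 + 6 days = March 18, 2013.

March 18, 2013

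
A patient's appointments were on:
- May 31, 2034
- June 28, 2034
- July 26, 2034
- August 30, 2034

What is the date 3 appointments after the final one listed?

These are Wednesdays with 28, 28, 35-day gaps.
Each is the final Wednesday of its month — May 31, 2034 is past the 28th, so '4th Wednesday' doesn't fit.
Last Wednesday of September 2034: September 27, 2034.
Last Wednesday of October 2034: October 25, 2034.
Last Wednesday of November 2034: November 29, 2034.

November 29, 2034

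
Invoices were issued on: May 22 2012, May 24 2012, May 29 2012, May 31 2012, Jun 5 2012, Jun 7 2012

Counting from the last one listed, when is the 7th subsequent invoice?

The gap pattern 2, 5, 2, 5, 2 repeats every 2 events.
These are the Tuesdays and Thursdays of each week.
The following Tuesday is Jun 12 2012.
Next Thursday: Jun 14 2012.
The following Tuesday is Jun 19 2012.
The following Thursday is Jun 21 2012.
Next Tuesday: Jun 26 2012.
Next Thursday: Jun 28 2012.
Next Tuesday: Jul 3 2012.

Jul 3 2012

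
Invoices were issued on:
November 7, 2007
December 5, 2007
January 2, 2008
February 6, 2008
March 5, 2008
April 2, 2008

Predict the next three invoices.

These are Wednesdays at 28- or 35-day spacing (28, 28, 35, 28, 28).
The pattern: 1st Wednesday of the month.
May 2008 — 1st Wednesday is May 7, 2008.
1st Wednesday of June 2008: June 4, 2008.
July 2008 — 1st Wednesday is July 2, 2008.

May 7, 2008; June 4, 2008; July 2, 2008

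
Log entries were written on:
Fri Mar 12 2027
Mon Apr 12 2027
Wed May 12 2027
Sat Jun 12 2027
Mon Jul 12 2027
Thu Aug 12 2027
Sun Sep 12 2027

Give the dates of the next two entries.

Tue Oct 12 2027, Fri Nov 12 2027

The day-of-month is always 12 (31, 30, 31, 30, 31, 31 days between events).
So this recurs on the 12th of each month.
October 2027: Tue Oct 12 2027.
Next: November 2027 → Fri Nov 12 2027.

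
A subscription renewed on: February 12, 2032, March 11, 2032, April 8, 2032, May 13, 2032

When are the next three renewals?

June 10, 2032; July 8, 2032; August 12, 2032

Gaps: 28, 28, 35 days — a mix of 28 and 35. Every date is a Thursday.
Each is the 2nd Thursday of its month.
2nd Thursday of June 2032: June 10, 2032.
2nd Thursday of July 2032: July 8, 2032.
August 2032 — 2nd Thursday is August 12, 2032.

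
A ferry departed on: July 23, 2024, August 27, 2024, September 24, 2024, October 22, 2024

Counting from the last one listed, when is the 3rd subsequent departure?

January 28, 2025

Gaps: 35, 28, 28 days — a mix of 28 and 35. Every date is a Tuesday.
Each is the 4th Tuesday of its month.
4th Tuesday of November 2024: November 26, 2024.
December 2024 — 4th Tuesday is December 24, 2024.
4th Tuesday of January 2025: January 28, 2025.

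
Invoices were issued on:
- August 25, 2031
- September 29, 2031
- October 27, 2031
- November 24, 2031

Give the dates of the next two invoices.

All Mondays; the gaps (35, 28, 28) vary with month length.
This is the last Monday of each month.
Last Monday of December 2031: December 29, 2031.
January 2032 ends with Monday January 26, 2032.

December 29, 2031; January 26, 2032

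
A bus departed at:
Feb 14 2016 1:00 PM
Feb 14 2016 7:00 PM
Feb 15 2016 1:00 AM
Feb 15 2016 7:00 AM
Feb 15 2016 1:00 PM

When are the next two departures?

Spacing: 6, 6, 6, 6 h — constant 6 h.
Feb 15 2016 1:00 PM + 6 h = Feb 15 2016 7:00 PM.
Feb 15 2016 7:00 PM + 6 h = Feb 16 2016 1:00 AM.

Feb 15 2016 7:00 PM, Feb 16 2016 1:00 AM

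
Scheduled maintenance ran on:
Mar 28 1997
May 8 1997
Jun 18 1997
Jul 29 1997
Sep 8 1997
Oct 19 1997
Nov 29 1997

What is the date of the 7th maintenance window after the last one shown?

Every event comes 41 days after the last (41, 41, 41, 41, 41, 41).
Nov 29 1997 + 41 days = Jan 9 1998.
Jan 9 1998 + 41 days = Feb 19 1998.
Feb 19 1998 + 41 days = Apr 1 1998.
Apr 1 1998 + 41 days = May 12 1998.
May 12 1998 + 41 days = Jun 22 1998.
Jun 22 1998 + 41 days = Aug 2 1998.
Aug 2 1998 + 41 days = Sep 12 1998.

Sep 12 1998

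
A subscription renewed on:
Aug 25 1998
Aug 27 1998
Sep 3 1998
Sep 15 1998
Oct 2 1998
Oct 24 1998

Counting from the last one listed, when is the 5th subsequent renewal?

Apr 27 1999

The spacing grows by 5 each time: 2, 7, 12, 17, 22 days.
Next gap: 27 days. Oct 24 1998 + 27 days = Nov 20 1998.
Next gap: 32 days. Nov 20 1998 + 32 days = Dec 22 1998.
Next gap: 37 days. Dec 22 1998 + 37 days = Jan 28 1999.
Next gap: 42 days. Jan 28 1999 + 42 days = Mar 11 1999.
Next gap: 47 days. Mar 11 1999 + 47 days = Apr 27 1999.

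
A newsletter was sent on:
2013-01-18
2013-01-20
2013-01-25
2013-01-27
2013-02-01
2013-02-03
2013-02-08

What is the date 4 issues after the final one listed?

Every event lands on a Friday or Sunday (gaps cycle 2, 5, 2, 5, 2, 5).
So the schedule is: every Friday and Sunday.
The following Sunday is 2013-02-10.
The following Friday is 2013-02-15.
The following Sunday is 2013-02-17.
The following Friday is 2013-02-22.

2013-02-22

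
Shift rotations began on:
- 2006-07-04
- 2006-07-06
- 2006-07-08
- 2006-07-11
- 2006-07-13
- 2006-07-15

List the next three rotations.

Every event lands on a Tuesday or Thursday or Saturday (gaps cycle 2, 2, 3, 2, 2).
So the schedule is: every Tuesday, Thursday and Saturday.
Next Tuesday: 2006-07-18.
The following Thursday is 2006-07-20.
The following Saturday is 2006-07-22.

2006-07-18, 2006-07-20, 2006-07-22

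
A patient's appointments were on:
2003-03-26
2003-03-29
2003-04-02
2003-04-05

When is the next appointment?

Every event lands on a Wednesday or Saturday (gaps cycle 3, 4, 3).
So the schedule is: every Wednesday and Saturday.
Next Wednesday: 2003-04-09.

2003-04-09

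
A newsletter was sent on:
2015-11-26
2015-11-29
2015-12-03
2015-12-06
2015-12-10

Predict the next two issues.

2015-12-13, 2015-12-17

Every event lands on a Thursday or Sunday (gaps cycle 3, 4, 3, 4).
So the schedule is: every Thursday and Sunday.
The following Sunday is 2015-12-13.
Next Thursday: 2015-12-17.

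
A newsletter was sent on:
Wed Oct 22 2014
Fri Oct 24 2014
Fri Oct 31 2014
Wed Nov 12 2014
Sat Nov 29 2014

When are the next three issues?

Gaps: 2, 7, 12, 17 days — each gap is 5 larger than the previous one.
Next gap: 22 days. Sat Nov 29 2014 + 22 days = Sun Dec 21 2014.
Next gap: 27 days. Sun Dec 21 2014 + 27 days = Sat Jan 17 2015.
Next gap: 32 days. Sat Jan 17 2015 + 32 days = Wed Feb 18 2015.

Sun Dec 21 2014, Sat Jan 17 2015, Wed Feb 18 2015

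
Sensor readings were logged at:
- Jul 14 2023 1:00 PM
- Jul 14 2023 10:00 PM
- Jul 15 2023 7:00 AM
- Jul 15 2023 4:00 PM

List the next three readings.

The interval is a steady 9 hours (9, 9, 9).
Jul 15 2023 4:00 PM + 9 h = Jul 16 2023 1:00 AM.
Jul 16 2023 1:00 AM + 9 h = Jul 16 2023 10:00 AM.
Jul 16 2023 10:00 AM + 9 h = Jul 16 2023 7:00 PM.

Jul 16 2023 1:00 AM, Jul 16 2023 10:00 AM, Jul 16 2023 7:00 PM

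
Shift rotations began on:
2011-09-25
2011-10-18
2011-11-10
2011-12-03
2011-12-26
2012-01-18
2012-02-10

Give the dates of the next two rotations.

Gaps between consecutive events: 23, 23, 23, 23, 23, 23 days — a constant 23-day interval.
2012-02-10 + 23 days = 2012-03-04.
2012-03-04 + 23 days = 2012-03-27.

2012-03-04, 2012-03-27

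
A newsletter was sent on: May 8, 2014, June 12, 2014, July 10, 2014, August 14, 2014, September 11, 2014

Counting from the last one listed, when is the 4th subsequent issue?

All dates are Thursdays, 35, 28, 35, 28 days apart.
Specifically, the 2nd Thursday of each month.
2nd Thursday of October 2014: October 9, 2014.
November 2014 — 2nd Thursday is November 13, 2014.
2nd Thursday of December 2014: December 11, 2014.
2nd Thursday of January 2015: January 8, 2015.

January 8, 2015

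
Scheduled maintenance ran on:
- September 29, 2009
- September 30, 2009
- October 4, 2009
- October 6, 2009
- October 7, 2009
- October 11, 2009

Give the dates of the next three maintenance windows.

October 13, 2009; October 14, 2009; October 18, 2009

The gap pattern 1, 4, 2, 1, 4 repeats every 3 events.
These are the Tuesdays, Wednesdays and Sundays of each week.
Next Tuesday: October 13, 2009.
Next Wednesday: October 14, 2009.
The following Sunday is October 18, 2009.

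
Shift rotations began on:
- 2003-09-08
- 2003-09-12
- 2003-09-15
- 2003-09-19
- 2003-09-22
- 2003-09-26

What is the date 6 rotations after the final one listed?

2003-10-17

Every event lands on a Monday or Friday (gaps cycle 4, 3, 4, 3, 4).
So the schedule is: every Monday and Friday.
Next Monday: 2003-09-29.
The following Friday is 2003-10-03.
The following Monday is 2003-10-06.
The following Friday is 2003-10-10.
The following Monday is 2003-10-13.
The following Friday is 2003-10-17.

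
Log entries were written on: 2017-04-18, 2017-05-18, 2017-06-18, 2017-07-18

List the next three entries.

2017-08-18, 2017-09-18, 2017-10-18

Gaps: 30, 31, 30 days — not constant. Every event is on the 18th of the month.
Pattern: the 18th of each month.
Next: August 2017 → 2017-08-18.
September 2017: 2017-09-18.
October 2017: 2017-10-18.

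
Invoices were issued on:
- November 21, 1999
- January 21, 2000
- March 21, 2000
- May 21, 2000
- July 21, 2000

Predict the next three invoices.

Gaps: 61, 60, 61, 61 days — not constant. Every event is on the 21st of the month.
Pattern: the 21st of every 2 months.
September 2000: September 21, 2000.
Next: November 2000 → November 21, 2000.
January 2001: January 21, 2001.

September 21, 2000; November 21, 2000; January 21, 2001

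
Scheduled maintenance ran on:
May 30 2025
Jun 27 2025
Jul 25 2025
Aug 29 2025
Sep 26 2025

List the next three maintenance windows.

Oct 31 2025, Nov 28 2025, Dec 26 2025

Every date is a Friday; gaps 28, 28, 35, 28 days.
Each is the last Friday of its month (at least one falls on the 29th or later, ruling out '4th Friday').
Last Friday of October 2025: Oct 31 2025.
November 2025 ends with Friday Nov 28 2025.
Last Friday of December 2025: Dec 26 2025.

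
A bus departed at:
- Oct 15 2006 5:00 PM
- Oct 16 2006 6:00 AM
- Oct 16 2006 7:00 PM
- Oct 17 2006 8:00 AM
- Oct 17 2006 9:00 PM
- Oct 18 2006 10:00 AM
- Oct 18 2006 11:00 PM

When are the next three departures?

Spacing: 13, 13, 13, 13, 13, 13 h — constant 13 h.
Oct 18 2006 11:00 PM + 13 h = Oct 19 2006 12:00 PM.
Oct 19 2006 12:00 PM + 13 h = Oct 20 2006 1:00 AM.
Oct 20 2006 1:00 AM + 13 h = Oct 20 2006 2:00 PM.

Oct 19 2006 12:00 PM, Oct 20 2006 1:00 AM, Oct 20 2006 2:00 PM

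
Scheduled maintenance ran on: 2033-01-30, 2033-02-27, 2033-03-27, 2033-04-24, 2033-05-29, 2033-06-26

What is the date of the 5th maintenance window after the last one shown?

2033-11-27

These are Sundays with 28, 28, 28, 35, 28-day gaps.
Each is the final Sunday of its month — 2033-01-30 is past the 28th, so '4th Sunday' doesn't fit.
Last Sunday of July 2033: 2033-07-31.
Last Sunday of August 2033: 2033-08-28.
September 2033 ends with Sunday 2033-09-25.
Last Sunday of October 2033: 2033-10-30.
November 2033 ends with Sunday 2033-11-27.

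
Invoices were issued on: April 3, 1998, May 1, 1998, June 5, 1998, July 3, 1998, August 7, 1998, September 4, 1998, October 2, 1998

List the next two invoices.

All dates are Fridays, 28, 35, 28, 35, 28, 28 days apart.
Specifically, the 1st Friday of each month.
November 1998 — 1st Friday is November 6, 1998.
1st Friday of December 1998: December 4, 1998.

November 6, 1998; December 4, 1998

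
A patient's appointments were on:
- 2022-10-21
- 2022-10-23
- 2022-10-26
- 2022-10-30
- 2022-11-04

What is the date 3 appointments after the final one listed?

The spacing grows by 1 each time: 2, 3, 4, 5 days.
Next gap: 6 days. 2022-11-04 + 6 days = 2022-11-10.
Next gap: 7 days. 2022-11-10 + 7 days = 2022-11-17.
Next gap: 8 days. 2022-11-17 + 8 days = 2022-11-25.

2022-11-25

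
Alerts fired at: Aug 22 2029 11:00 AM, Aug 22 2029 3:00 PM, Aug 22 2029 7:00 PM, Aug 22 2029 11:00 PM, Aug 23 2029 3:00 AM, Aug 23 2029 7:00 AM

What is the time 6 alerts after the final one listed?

Aug 24 2029 7:00 AM

The interval is a steady 4 hours (4, 4, 4, 4, 4).
Aug 23 2029 7:00 AM + 4 h = Aug 23 2029 11:00 AM.
Aug 23 2029 11:00 AM + 4 h = Aug 23 2029 3:00 PM.
Aug 23 2029 3:00 PM + 4 h = Aug 23 2029 7:00 PM.
Aug 23 2029 7:00 PM + 4 h = Aug 23 2029 11:00 PM.
Aug 23 2029 11:00 PM + 4 h = Aug 24 2029 3:00 AM.
Aug 24 2029 3:00 AM + 4 h = Aug 24 2029 7:00 AM.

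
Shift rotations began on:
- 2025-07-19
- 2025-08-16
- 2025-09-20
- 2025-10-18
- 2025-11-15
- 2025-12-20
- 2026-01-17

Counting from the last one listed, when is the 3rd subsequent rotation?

These are Saturdays at 28- or 35-day spacing (28, 35, 28, 28, 35, 28).
The pattern: 3rd Saturday of the month.
February 2026 — 3rd Saturday is 2026-02-21.
3rd Saturday of March 2026: 2026-03-21.
April 2026 — 3rd Saturday is 2026-04-18.

2026-04-18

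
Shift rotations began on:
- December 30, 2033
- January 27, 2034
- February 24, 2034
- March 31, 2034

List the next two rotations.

All Fridays; the gaps (28, 28, 35) vary with month length.
This is the last Friday of each month.
Last Friday of April 2034: April 28, 2034.
Last Friday of May 2034: May 26, 2034.

April 28, 2034; May 26, 2034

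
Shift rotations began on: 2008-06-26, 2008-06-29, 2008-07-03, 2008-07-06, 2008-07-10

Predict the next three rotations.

Every event lands on a Thursday or Sunday (gaps cycle 3, 4, 3, 4).
So the schedule is: every Thursday and Sunday.
Next Sunday: 2008-07-13.
Next Thursday: 2008-07-17.
The following Sunday is 2008-07-20.

2008-07-13, 2008-07-17, 2008-07-20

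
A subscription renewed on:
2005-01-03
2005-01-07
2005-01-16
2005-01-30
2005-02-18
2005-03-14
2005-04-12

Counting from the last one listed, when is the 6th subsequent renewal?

The spacing grows by 5 each time: 4, 9, 14, 19, 24, 29 days.
Next gap: 34 days. 2005-04-12 + 34 days = 2005-05-16.
Next gap: 39 days. 2005-05-16 + 39 days = 2005-06-24.
Next gap: 44 days. 2005-06-24 + 44 days = 2005-08-07.
Next gap: 49 days. 2005-08-07 + 49 days = 2005-09-25.
Next gap: 54 days. 2005-09-25 + 54 days = 2005-11-18.
Next gap: 59 days. 2005-11-18 + 59 days = 2006-01-16.

2006-01-16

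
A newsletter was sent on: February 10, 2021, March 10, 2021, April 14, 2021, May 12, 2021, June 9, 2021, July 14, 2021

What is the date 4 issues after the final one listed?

November 10, 2021

All dates are Wednesdays, 28, 35, 28, 28, 35 days apart.
Specifically, the 2nd Wednesday of each month.
2nd Wednesday of August 2021: August 11, 2021.
September 2021 — 2nd Wednesday is September 8, 2021.
2nd Wednesday of October 2021: October 13, 2021.
November 2021 — 2nd Wednesday is November 10, 2021.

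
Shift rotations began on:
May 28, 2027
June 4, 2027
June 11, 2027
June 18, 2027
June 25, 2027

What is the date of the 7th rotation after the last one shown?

Every event comes 7 days after the last (7, 7, 7, 7).
June 25, 2027 + 7 days = July 2, 2027.
July 2, 2027 + 7 days = July 9, 2027.
July 9, 2027 + 7 days = July 16, 2027.
July 16, 2027 + 7 days = July 23, 2027.
July 23, 2027 + 7 days = July 30, 2027.
July 30, 2027 + 7 days = August 6, 2027.
August 6, 2027 + 7 days = August 13, 2027.

August 13, 2027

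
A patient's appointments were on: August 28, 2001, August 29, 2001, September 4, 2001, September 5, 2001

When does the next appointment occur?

Gaps: 1, 6, 1 days — not constant, but cyclic with period 2.
The events fall on every Tuesday and Wednesday.
Next Tuesday: September 11, 2001.

September 11, 2001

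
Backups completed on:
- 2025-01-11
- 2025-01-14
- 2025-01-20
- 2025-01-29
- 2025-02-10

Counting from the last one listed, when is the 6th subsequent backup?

2025-06-25

Intervals are 3, 6, 9, 12 days — an arithmetic progression with common difference 3.
Next gap: 15 days. 2025-02-10 + 15 days = 2025-02-25.
Next gap: 18 days. 2025-02-25 + 18 days = 2025-03-15.
Next gap: 21 days. 2025-03-15 + 21 days = 2025-04-05.
Next gap: 24 days. 2025-04-05 + 24 days = 2025-04-29.
Next gap: 27 days. 2025-04-29 + 27 days = 2025-05-26.
Next gap: 30 days. 2025-05-26 + 30 days = 2025-06-25.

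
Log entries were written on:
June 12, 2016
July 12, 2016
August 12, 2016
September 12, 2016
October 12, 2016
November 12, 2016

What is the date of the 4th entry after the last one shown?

March 12, 2017

The day-of-month is always 12 (30, 31, 31, 30, 31 days between events).
So this recurs on the 12th of each month.
December 2016: December 12, 2016.
January 2017: January 12, 2017.
Next: February 2017 → February 12, 2017.
March 2017: March 12, 2017.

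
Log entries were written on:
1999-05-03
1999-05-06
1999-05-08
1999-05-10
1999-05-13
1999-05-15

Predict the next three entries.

The gap pattern 3, 2, 2, 3, 2 repeats every 3 events.
These are the Mondays, Thursdays and Saturdays of each week.
The following Monday is 1999-05-17.
Next Thursday: 1999-05-20.
The following Saturday is 1999-05-22.

1999-05-17, 1999-05-20, 1999-05-22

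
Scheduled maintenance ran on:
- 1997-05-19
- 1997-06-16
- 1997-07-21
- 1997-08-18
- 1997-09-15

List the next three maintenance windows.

1997-10-20, 1997-11-17, 1997-12-15

Gaps: 28, 35, 28, 28 days — a mix of 28 and 35. Every date is a Monday.
Each is the 3rd Monday of its month.
3rd Monday of October 1997: 1997-10-20.
November 1997 — 3rd Monday is 1997-11-17.
December 1997 — 3rd Monday is 1997-12-15.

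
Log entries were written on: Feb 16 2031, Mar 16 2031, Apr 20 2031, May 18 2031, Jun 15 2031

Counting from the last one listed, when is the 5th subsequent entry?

Nov 16 2031

Gaps: 28, 35, 28, 28 days — a mix of 28 and 35. Every date is a Sunday.
Each is the 3rd Sunday of its month.
July 2031 — 3rd Sunday is Jul 20 2031.
August 2031 — 3rd Sunday is Aug 17 2031.
3rd Sunday of September 2031: Sep 21 2031.
October 2031 — 3rd Sunday is Oct 19 2031.
3rd Sunday of November 2031: Nov 16 2031.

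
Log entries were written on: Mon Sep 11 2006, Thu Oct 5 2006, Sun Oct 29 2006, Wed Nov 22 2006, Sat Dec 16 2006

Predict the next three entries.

Every event comes 24 days after the last (24, 24, 24, 24).
Sat Dec 16 2006 + 24 days = Tue Jan 9 2007.
Tue Jan 9 2007 + 24 days = Fri Feb 2 2007.
Fri Feb 2 2007 + 24 days = Mon Feb 26 2007.

Tue Jan 9 2007, Fri Feb 2 2007, Mon Feb 26 2007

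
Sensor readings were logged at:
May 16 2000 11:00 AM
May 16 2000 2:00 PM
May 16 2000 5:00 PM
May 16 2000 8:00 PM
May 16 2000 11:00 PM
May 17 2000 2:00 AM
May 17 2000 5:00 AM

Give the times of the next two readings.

Spacing: 3, 3, 3, 3, 3, 3 h — constant 3 h.
May 17 2000 5:00 AM + 3 h = May 17 2000 8:00 AM.
May 17 2000 8:00 AM + 3 h = May 17 2000 11:00 AM.

May 17 2000 8:00 AM, May 17 2000 11:00 AM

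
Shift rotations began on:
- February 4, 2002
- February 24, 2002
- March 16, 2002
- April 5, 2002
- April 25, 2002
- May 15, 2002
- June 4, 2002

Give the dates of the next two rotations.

June 24, 2002; July 14, 2002

Every event comes 20 days after the last (20, 20, 20, 20, 20, 20).
June 4, 2002 + 20 days = June 24, 2002.
June 24, 2002 + 20 days = July 14, 2002.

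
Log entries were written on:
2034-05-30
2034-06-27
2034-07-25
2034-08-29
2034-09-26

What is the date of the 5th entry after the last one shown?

Every date is a Tuesday; gaps 28, 28, 35, 28 days.
Each is the last Tuesday of its month (at least one falls on the 29th or later, ruling out '4th Tuesday').
Last Tuesday of October 2034: 2034-10-31.
Last Tuesday of November 2034: 2034-11-28.
Last Tuesday of December 2034: 2034-12-26.
January 2035 ends with Tuesday 2035-01-30.
February 2035 ends with Tuesday 2035-02-27.

2035-02-27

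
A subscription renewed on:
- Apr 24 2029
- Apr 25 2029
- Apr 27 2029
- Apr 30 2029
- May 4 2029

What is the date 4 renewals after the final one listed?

May 30 2029

The spacing grows by 1 each time: 1, 2, 3, 4 days.
Next gap: 5 days. May 4 2029 + 5 days = May 9 2029.
Next gap: 6 days. May 9 2029 + 6 days = May 15 2029.
Next gap: 7 days. May 15 2029 + 7 days = May 22 2029.
Next gap: 8 days. May 22 2029 + 8 days = May 30 2029.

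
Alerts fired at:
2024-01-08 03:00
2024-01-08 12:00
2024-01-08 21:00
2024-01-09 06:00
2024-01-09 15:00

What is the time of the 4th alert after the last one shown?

2024-01-11 03:00

The interval is a steady 9 hours (9, 9, 9, 9).
2024-01-09 15:00 + 9 h = 2024-01-10 00:00.
2024-01-10 00:00 + 9 h = 2024-01-10 09:00.
2024-01-10 09:00 + 9 h = 2024-01-10 18:00.
2024-01-10 18:00 + 9 h = 2024-01-11 03:00.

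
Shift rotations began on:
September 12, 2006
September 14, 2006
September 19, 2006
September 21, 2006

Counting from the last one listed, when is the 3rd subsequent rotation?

The gap pattern 2, 5, 2 repeats every 2 events.
These are the Tuesdays and Thursdays of each week.
The following Tuesday is September 26, 2006.
Next Thursday: September 28, 2006.
Next Tuesday: October 3, 2006.

October 3, 2006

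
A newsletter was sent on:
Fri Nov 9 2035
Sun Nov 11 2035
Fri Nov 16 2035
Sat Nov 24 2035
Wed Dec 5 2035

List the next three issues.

The spacing grows by 3 each time: 2, 5, 8, 11 days.
Next gap: 14 days. Wed Dec 5 2035 + 14 days = Wed Dec 19 2035.
Next gap: 17 days. Wed Dec 19 2035 + 17 days = Sat Jan 5 2036.
Next gap: 20 days. Sat Jan 5 2036 + 20 days = Fri Jan 25 2036.

Wed Dec 19 2035, Sat Jan 5 2036, Fri Jan 25 2036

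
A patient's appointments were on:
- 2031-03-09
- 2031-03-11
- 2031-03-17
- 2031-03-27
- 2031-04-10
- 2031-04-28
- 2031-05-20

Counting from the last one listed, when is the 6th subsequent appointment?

2031-12-22

The spacing grows by 4 each time: 2, 6, 10, 14, 18, 22 days.
Next gap: 26 days. 2031-05-20 + 26 days = 2031-06-15.
Next gap: 30 days. 2031-06-15 + 30 days = 2031-07-15.
Next gap: 34 days. 2031-07-15 + 34 days = 2031-08-18.
Next gap: 38 days. 2031-08-18 + 38 days = 2031-09-25.
Next gap: 42 days. 2031-09-25 + 42 days = 2031-11-06.
Next gap: 46 days. 2031-11-06 + 46 days = 2031-12-22.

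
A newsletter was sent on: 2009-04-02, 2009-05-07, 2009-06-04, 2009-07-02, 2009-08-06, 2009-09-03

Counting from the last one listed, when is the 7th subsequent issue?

2010-04-01

These are Thursdays at 28- or 35-day spacing (35, 28, 28, 35, 28).
The pattern: 1st Thursday of the month.
1st Thursday of October 2009: 2009-10-01.
November 2009 — 1st Thursday is 2009-11-05.
December 2009 — 1st Thursday is 2009-12-03.
January 2010 — 1st Thursday is 2010-01-07.
February 2010 — 1st Thursday is 2010-02-04.
1st Thursday of March 2010: 2010-03-04.
April 2010 — 1st Thursday is 2010-04-01.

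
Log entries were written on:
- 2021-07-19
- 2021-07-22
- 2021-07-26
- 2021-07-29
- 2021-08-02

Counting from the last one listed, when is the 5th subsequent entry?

Gaps: 3, 4, 3, 4 days — not constant, but cyclic with period 2.
The events fall on every Monday and Thursday.
Next Thursday: 2021-08-05.
Next Monday: 2021-08-09.
Next Thursday: 2021-08-12.
Next Monday: 2021-08-16.
The following Thursday is 2021-08-19.

2021-08-19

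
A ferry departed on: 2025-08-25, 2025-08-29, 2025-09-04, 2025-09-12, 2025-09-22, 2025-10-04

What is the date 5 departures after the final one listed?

The spacing grows by 2 each time: 4, 6, 8, 10, 12 days.
Next gap: 14 days. 2025-10-04 + 14 days = 2025-10-18.
Next gap: 16 days. 2025-10-18 + 16 days = 2025-11-03.
Next gap: 18 days. 2025-11-03 + 18 days = 2025-11-21.
Next gap: 20 days. 2025-11-21 + 20 days = 2025-12-11.
Next gap: 22 days. 2025-12-11 + 22 days = 2026-01-02.

2026-01-02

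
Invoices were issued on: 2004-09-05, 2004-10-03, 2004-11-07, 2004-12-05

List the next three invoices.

All dates are Sundays, 28, 35, 28 days apart.
Specifically, the 1st Sunday of each month.
January 2005 — 1st Sunday is 2005-01-02.
1st Sunday of February 2005: 2005-02-06.
1st Sunday of March 2005: 2005-03-06.

2005-01-02, 2005-02-06, 2005-03-06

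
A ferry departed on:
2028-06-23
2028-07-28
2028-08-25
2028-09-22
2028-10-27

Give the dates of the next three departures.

2028-11-24, 2028-12-22, 2029-01-26

All dates are Fridays, 35, 28, 28, 35 days apart.
Specifically, the 4th Friday of each month.
4th Friday of November 2028: 2028-11-24.
December 2028 — 4th Friday is 2028-12-22.
January 2029 — 4th Friday is 2029-01-26.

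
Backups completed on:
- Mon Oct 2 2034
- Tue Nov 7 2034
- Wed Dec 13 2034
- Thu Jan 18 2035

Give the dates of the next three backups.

Gaps between consecutive events: 36, 36, 36 days — a constant 36-day interval.
Thu Jan 18 2035 + 36 days = Fri Feb 23 2035.
Fri Feb 23 2035 + 36 days = Sat Mar 31 2035.
Sat Mar 31 2035 + 36 days = Sun May 6 2035.

Fri Feb 23 2035, Sat Mar 31 2035, Sun May 6 2035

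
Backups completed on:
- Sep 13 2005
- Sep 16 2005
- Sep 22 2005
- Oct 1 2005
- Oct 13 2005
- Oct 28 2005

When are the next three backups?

The spacing grows by 3 each time: 3, 6, 9, 12, 15 days.
Next gap: 18 days. Oct 28 2005 + 18 days = Nov 15 2005.
Next gap: 21 days. Nov 15 2005 + 21 days = Dec 6 2005.
Next gap: 24 days. Dec 6 2005 + 24 days = Dec 30 2005.

Nov 15 2005, Dec 6 2005, Dec 30 2005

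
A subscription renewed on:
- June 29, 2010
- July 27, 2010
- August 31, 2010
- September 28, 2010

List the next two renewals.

October 26, 2010; November 30, 2010

All Tuesdays; the gaps (28, 35, 28) vary with month length.
This is the last Tuesday of each month.
Last Tuesday of October 2010: October 26, 2010.
Last Tuesday of November 2010: November 30, 2010.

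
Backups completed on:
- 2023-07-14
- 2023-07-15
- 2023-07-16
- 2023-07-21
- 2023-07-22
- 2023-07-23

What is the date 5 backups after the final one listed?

The gap pattern 1, 1, 5, 1, 1 repeats every 3 events.
These are the Fridays, Saturdays and Sundays of each week.
The following Friday is 2023-07-28.
Next Saturday: 2023-07-29.
The following Sunday is 2023-07-30.
The following Friday is 2023-08-04.
The following Saturday is 2023-08-05.

2023-08-05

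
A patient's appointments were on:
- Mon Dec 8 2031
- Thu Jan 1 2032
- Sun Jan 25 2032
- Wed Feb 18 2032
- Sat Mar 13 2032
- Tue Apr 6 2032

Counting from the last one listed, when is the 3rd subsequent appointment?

Thu Jun 17 2032

Every event comes 24 days after the last (24, 24, 24, 24, 24).
Tue Apr 6 2032 + 24 days = Fri Apr 30 2032.
Fri Apr 30 2032 + 24 days = Mon May 24 2032.
Mon May 24 2032 + 24 days = Thu Jun 17 2032.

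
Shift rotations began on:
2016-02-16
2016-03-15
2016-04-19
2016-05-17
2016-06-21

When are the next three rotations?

These are Tuesdays at 28- or 35-day spacing (28, 35, 28, 35).
The pattern: 3rd Tuesday of the month.
3rd Tuesday of July 2016: 2016-07-19.
3rd Tuesday of August 2016: 2016-08-16.
3rd Tuesday of September 2016: 2016-09-20.

2016-07-19, 2016-08-16, 2016-09-20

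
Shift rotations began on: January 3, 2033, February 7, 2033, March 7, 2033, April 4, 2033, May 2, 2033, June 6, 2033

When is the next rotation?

July 4, 2033

All dates are Mondays, 35, 28, 28, 28, 35 days apart.
Specifically, the 1st Monday of each month.
1st Monday of July 2033: July 4, 2033.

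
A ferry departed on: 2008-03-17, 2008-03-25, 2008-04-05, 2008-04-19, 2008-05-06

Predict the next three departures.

2008-05-26, 2008-06-18, 2008-07-14

Intervals are 8, 11, 14, 17 days — an arithmetic progression with common difference 3.
Next gap: 20 days. 2008-05-06 + 20 days = 2008-05-26.
Next gap: 23 days. 2008-05-26 + 23 days = 2008-06-18.
Next gap: 26 days. 2008-06-18 + 26 days = 2008-07-14.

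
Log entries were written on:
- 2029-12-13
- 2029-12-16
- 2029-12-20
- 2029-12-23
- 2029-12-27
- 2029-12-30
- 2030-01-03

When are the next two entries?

Gaps: 3, 4, 3, 4, 3, 4 days — not constant, but cyclic with period 2.
The events fall on every Thursday and Sunday.
Next Sunday: 2030-01-06.
Next Thursday: 2030-01-10.

2030-01-06, 2030-01-10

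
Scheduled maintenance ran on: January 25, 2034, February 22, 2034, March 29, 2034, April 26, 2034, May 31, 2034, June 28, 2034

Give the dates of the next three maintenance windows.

July 26, 2034; August 30, 2034; September 27, 2034

These are Wednesdays with 28, 35, 28, 35, 28-day gaps.
Each is the final Wednesday of its month — March 29, 2034 is past the 28th, so '4th Wednesday' doesn't fit.
Last Wednesday of July 2034: July 26, 2034.
Last Wednesday of August 2034: August 30, 2034.
Last Wednesday of September 2034: September 27, 2034.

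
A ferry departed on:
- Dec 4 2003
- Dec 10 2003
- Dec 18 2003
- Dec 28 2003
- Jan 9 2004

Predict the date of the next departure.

Intervals are 6, 8, 10, 12 days — an arithmetic progression with common difference 2.
Next gap: 14 days. Jan 9 2004 + 14 days = Jan 23 2004.

Jan 23 2004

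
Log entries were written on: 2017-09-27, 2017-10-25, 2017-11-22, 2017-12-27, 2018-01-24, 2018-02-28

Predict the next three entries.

Gaps: 28, 28, 35, 28, 35 days — a mix of 28 and 35. Every date is a Wednesday.
Each is the 4th Wednesday of its month.
4th Wednesday of March 2018: 2018-03-28.
April 2018 — 4th Wednesday is 2018-04-25.
May 2018 — 4th Wednesday is 2018-05-23.

2018-03-28, 2018-04-25, 2018-05-23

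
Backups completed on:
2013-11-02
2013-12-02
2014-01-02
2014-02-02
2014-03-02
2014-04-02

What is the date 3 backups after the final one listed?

Gaps: 30, 31, 31, 28, 31 days — not constant. Every event is on the 2nd of the month.
Pattern: the 2nd of each month.
May 2014: 2014-05-02.
Next: June 2014 → 2014-06-02.
Next: July 2014 → 2014-07-02.

2014-07-02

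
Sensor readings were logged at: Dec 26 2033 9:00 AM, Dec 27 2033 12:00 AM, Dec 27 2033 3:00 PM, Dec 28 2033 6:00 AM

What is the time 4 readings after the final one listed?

Dec 30 2033 6:00 PM

Spacing: 15, 15, 15 h — constant 15 h.
Dec 28 2033 6:00 AM + 15 h = Dec 28 2033 9:00 PM.
Dec 28 2033 9:00 PM + 15 h = Dec 29 2033 12:00 PM.
Dec 29 2033 12:00 PM + 15 h = Dec 30 2033 3:00 AM.
Dec 30 2033 3:00 AM + 15 h = Dec 30 2033 6:00 PM.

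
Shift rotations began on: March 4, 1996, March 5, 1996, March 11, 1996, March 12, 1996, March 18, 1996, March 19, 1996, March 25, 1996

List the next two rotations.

The gap pattern 1, 6, 1, 6, 1, 6 repeats every 2 events.
These are the Mondays and Tuesdays of each week.
Next Tuesday: March 26, 1996.
The following Monday is April 1, 1996.

March 26, 1996; April 1, 1996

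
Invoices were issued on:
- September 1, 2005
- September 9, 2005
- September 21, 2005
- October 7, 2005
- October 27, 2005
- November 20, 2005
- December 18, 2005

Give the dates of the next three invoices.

The spacing grows by 4 each time: 8, 12, 16, 20, 24, 28 days.
Next gap: 32 days. December 18, 2005 + 32 days = January 19, 2006.
Next gap: 36 days. January 19, 2006 + 36 days = February 24, 2006.
Next gap: 40 days. February 24, 2006 + 40 days = April 5, 2006.

January 19, 2006; February 24, 2006; April 5, 2006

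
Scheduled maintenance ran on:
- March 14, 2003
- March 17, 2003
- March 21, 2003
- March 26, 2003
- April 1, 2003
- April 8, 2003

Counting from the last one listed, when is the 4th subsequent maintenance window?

May 16, 2003

Gaps: 3, 4, 5, 6, 7 days — each gap is 1 larger than the previous one.
Next gap: 8 days. April 8, 2003 + 8 days = April 16, 2003.
Next gap: 9 days. April 16, 2003 + 9 days = April 25, 2003.
Next gap: 10 days. April 25, 2003 + 10 days = May 5, 2003.
Next gap: 11 days. May 5, 2003 + 11 days = May 16, 2003.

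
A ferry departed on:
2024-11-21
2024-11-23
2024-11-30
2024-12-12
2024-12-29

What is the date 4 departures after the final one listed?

2025-04-26

Gaps: 2, 7, 12, 17 days — each gap is 5 larger than the previous one.
Next gap: 22 days. 2024-12-29 + 22 days = 2025-01-20.
Next gap: 27 days. 2025-01-20 + 27 days = 2025-02-16.
Next gap: 32 days. 2025-02-16 + 32 days = 2025-03-20.
Next gap: 37 days. 2025-03-20 + 37 days = 2025-04-26.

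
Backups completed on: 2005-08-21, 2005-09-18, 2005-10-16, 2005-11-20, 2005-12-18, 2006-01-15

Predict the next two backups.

2006-02-19, 2006-03-19

All dates are Sundays, 28, 28, 35, 28, 28 days apart.
Specifically, the 3rd Sunday of each month.
3rd Sunday of February 2006: 2006-02-19.
March 2006 — 3rd Sunday is 2006-03-19.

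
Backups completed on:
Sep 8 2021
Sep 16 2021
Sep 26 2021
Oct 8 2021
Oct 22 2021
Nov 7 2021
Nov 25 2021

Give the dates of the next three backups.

Gaps: 8, 10, 12, 14, 16, 18 days — each gap is 2 larger than the previous one.
Next gap: 20 days. Nov 25 2021 + 20 days = Dec 15 2021.
Next gap: 22 days. Dec 15 2021 + 22 days = Jan 6 2022.
Next gap: 24 days. Jan 6 2022 + 24 days = Jan 30 2022.

Dec 15 2021, Jan 6 2022, Jan 30 2022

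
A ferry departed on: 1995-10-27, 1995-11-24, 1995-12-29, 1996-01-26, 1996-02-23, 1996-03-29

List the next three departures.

1996-04-26, 1996-05-31, 1996-06-28

These are Fridays with 28, 35, 28, 28, 35-day gaps.
Each is the final Friday of its month — 1995-12-29 is past the 28th, so '4th Friday' doesn't fit.
Last Friday of April 1996: 1996-04-26.
Last Friday of May 1996: 1996-05-31.
Last Friday of June 1996: 1996-06-28.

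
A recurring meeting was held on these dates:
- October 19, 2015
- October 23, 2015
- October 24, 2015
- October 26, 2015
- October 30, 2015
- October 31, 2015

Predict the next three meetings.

November 2, 2015; November 6, 2015; November 7, 2015

Every event lands on a Monday or Friday or Saturday (gaps cycle 4, 1, 2, 4, 1).
So the schedule is: every Monday, Friday and Saturday.
The following Monday is November 2, 2015.
Next Friday: November 6, 2015.
The following Saturday is November 7, 2015.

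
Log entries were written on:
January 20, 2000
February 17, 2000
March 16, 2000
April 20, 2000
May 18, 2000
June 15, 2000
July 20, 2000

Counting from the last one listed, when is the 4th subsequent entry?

All dates are Thursdays, 28, 28, 35, 28, 28, 35 days apart.
Specifically, the 3rd Thursday of each month.
August 2000 — 3rd Thursday is August 17, 2000.
3rd Thursday of September 2000: September 21, 2000.
October 2000 — 3rd Thursday is October 19, 2000.
3rd Thursday of November 2000: November 16, 2000.

November 16, 2000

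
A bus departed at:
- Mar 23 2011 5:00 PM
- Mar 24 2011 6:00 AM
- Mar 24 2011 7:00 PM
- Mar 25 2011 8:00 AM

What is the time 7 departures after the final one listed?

Mar 29 2011 3:00 AM

Spacing: 13, 13, 13 h — constant 13 h.
Mar 25 2011 8:00 AM + 13 h = Mar 25 2011 9:00 PM.
Mar 25 2011 9:00 PM + 13 h = Mar 26 2011 10:00 AM.
Mar 26 2011 10:00 AM + 13 h = Mar 26 2011 11:00 PM.
Mar 26 2011 11:00 PM + 13 h = Mar 27 2011 12:00 PM.
Mar 27 2011 12:00 PM + 13 h = Mar 28 2011 1:00 AM.
Mar 28 2011 1:00 AM + 13 h = Mar 28 2011 2:00 PM.
Mar 28 2011 2:00 PM + 13 h = Mar 29 2011 3:00 AM.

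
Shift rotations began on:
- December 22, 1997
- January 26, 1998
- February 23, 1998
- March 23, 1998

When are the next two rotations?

April 27, 1998; May 25, 1998

Gaps: 35, 28, 28 days — a mix of 28 and 35. Every date is a Monday.
Each is the 4th Monday of its month.
April 1998 — 4th Monday is April 27, 1998.
May 1998 — 4th Monday is May 25, 1998.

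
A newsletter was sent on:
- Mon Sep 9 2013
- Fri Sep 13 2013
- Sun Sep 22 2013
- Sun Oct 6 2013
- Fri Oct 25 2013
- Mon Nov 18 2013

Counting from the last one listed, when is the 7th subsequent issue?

The spacing grows by 5 each time: 4, 9, 14, 19, 24 days.
Next gap: 29 days. Mon Nov 18 2013 + 29 days = Tue Dec 17 2013.
Next gap: 34 days. Tue Dec 17 2013 + 34 days = Mon Jan 20 2014.
Next gap: 39 days. Mon Jan 20 2014 + 39 days = Fri Feb 28 2014.
Next gap: 44 days. Fri Feb 28 2014 + 44 days = Sun Apr 13 2014.
Next gap: 49 days. Sun Apr 13 2014 + 49 days = Sun Jun 1 2014.
Next gap: 54 days. Sun Jun 1 2014 + 54 days = Fri Jul 25 2014.
Next gap: 59 days. Fri Jul 25 2014 + 59 days = Mon Sep 22 2014.

Mon Sep 22 2014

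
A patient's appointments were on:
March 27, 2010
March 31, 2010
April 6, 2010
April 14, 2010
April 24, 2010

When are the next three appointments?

May 6, 2010; May 20, 2010; June 5, 2010

Gaps: 4, 6, 8, 10 days — each gap is 2 larger than the previous one.
Next gap: 12 days. April 24, 2010 + 12 days = May 6, 2010.
Next gap: 14 days. May 6, 2010 + 14 days = May 20, 2010.
Next gap: 16 days. May 20, 2010 + 16 days = June 5, 2010.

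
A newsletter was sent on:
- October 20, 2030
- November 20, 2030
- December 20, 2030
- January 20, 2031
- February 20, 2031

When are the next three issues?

March 20, 2031; April 20, 2031; May 20, 2031

Gaps: 31, 30, 31, 31 days — not constant. Every event is on the 20th of the month.
Pattern: the 20th of each month.
March 2031: March 20, 2031.
Next: April 2031 → April 20, 2031.
Next: May 2031 → May 20, 2031.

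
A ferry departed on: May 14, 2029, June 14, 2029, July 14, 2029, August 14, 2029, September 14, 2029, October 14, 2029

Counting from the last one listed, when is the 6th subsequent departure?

April 14, 2030

The day-of-month is always 14 (31, 30, 31, 31, 30 days between events).
So this recurs on the 14th of each month.
November 2029: November 14, 2029.
Next: December 2029 → December 14, 2029.
Next: January 2030 → January 14, 2030.
February 2030: February 14, 2030.
Next: March 2030 → March 14, 2030.
April 2030: April 14, 2030.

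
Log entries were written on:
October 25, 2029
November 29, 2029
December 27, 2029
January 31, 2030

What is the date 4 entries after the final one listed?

May 30, 2030

These are Thursdays with 35, 28, 35-day gaps.
Each is the final Thursday of its month — November 29, 2029 is past the 28th, so '4th Thursday' doesn't fit.
Last Thursday of February 2030: February 28, 2030.
Last Thursday of March 2030: March 28, 2030.
Last Thursday of April 2030: April 25, 2030.
May 2030 ends with Thursday May 30, 2030.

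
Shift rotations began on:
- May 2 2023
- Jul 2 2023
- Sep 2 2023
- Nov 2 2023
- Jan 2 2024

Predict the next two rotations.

Gaps: 61, 62, 61, 61 days — not constant. Every event is on the 2nd of the month.
Pattern: the 2nd of every 2 months.
March 2024: Mar 2 2024.
May 2024: May 2 2024.

Mar 2 2024, May 2 2024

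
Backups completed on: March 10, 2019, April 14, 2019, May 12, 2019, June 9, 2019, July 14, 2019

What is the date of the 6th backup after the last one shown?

Gaps: 35, 28, 28, 35 days — a mix of 28 and 35. Every date is a Sunday.
Each is the 2nd Sunday of its month.
August 2019 — 2nd Sunday is August 11, 2019.
2nd Sunday of September 2019: September 8, 2019.
October 2019 — 2nd Sunday is October 13, 2019.
November 2019 — 2nd Sunday is November 10, 2019.
2nd Sunday of December 2019: December 8, 2019.
January 2020 — 2nd Sunday is January 12, 2020.

January 12, 2020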